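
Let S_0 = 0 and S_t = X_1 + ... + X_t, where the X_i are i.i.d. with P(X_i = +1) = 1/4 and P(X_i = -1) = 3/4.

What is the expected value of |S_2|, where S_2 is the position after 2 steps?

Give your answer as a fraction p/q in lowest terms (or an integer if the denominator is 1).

S_2 takes values m ≡ 0 (mod 2) with |m| ≤ 2; P(S_2=m) = C(2,(2+m)/2) · (1/4)^((2+m)/2) · (3/4)^((2-m)/2).
Distribution: P(S=-2)=9/16, P(S=0)=3/8, P(S=2)=1/16
E[|S_2|] = Σ_m |m|·P(S_2=m) = 5/4

Answer: 5/4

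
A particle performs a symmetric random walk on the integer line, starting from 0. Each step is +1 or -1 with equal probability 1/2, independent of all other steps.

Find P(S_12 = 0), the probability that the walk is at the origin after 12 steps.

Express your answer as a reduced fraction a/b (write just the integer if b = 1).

To return to 0 after 12 steps: need exactly 6 steps of +1 and 6 of -1.
Favorable paths: C(12,6) = 924
Total paths: 2^12 = 4096
P = 924/4096 = 231/1024

Answer: 231/1024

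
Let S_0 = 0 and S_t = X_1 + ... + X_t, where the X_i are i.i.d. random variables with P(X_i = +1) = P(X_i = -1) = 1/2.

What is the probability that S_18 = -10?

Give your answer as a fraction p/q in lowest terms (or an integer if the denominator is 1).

Answer: 765/65536

Derivation:
To reach position -10 after 18 steps: need 4 steps of +1 and 14 of -1.
Favorable paths: C(18,4) = 3060
Total paths: 2^18 = 262144
P = 3060/262144 = 765/65536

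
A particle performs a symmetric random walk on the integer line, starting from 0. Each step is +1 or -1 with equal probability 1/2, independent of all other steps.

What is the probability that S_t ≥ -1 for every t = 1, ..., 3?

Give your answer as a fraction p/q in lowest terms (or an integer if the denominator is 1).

Let f(t,s) = #length-t paths at position s with S_1..S_t all ≥ -1.
f(t,s) = f(t-1,s-1) + f(t-1,s+1) for s ≥ -1; f(t,s) = 0 for s < -1.
t=0: f(0,0)=1
t=1: f(1,-1)=1 f(1,1)=1
t=2: f(2,0)=2 f(2,2)=1
t=3: f(3,-1)=2 f(3,1)=3 f(3,3)=1
Σ_s f(3,s) = 6
P = 6/8 = 3/4

Answer: 3/4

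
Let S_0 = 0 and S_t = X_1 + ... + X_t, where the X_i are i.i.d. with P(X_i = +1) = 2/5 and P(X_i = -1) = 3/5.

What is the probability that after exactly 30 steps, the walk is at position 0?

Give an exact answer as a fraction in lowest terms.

To be at 0 after 30 steps: need exactly 15 steps of +1 and 15 of -1.
Number of such sequences: C(30,15) = 155117520
Each has probability (2/5)^15 · (3/5)^15 = 470184984576/931322574615478515625
P = 155117520 · 470184984576/931322574615478515625 = 14586785749733474304/186264514923095703125

Answer: 14586785749733474304/186264514923095703125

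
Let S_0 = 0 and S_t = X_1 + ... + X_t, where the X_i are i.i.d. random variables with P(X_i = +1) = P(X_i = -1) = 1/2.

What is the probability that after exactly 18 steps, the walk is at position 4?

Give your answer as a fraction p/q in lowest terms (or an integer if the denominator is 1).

Answer: 1989/16384

Derivation:
To reach position 4 after 18 steps: need 11 steps of +1 and 7 of -1.
Favorable paths: C(18,11) = 31824
Total paths: 2^18 = 262144
P = 31824/262144 = 1989/16384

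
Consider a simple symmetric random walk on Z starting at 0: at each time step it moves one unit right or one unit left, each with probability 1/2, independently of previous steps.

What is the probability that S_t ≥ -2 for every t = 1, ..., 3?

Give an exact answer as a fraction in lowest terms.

Let f(t,s) = #length-t paths at position s with S_1..S_t all ≥ -2.
f(t,s) = f(t-1,s-1) + f(t-1,s+1) for s ≥ -2; f(t,s) = 0 for s < -2.
t=0: f(0,0)=1
t=1: f(1,-1)=1 f(1,1)=1
t=2: f(2,-2)=1 f(2,0)=2 f(2,2)=1
t=3: f(3,-1)=3 f(3,1)=3 f(3,3)=1
Σ_s f(3,s) = 7
P = 7/8 = 7/8

Answer: 7/8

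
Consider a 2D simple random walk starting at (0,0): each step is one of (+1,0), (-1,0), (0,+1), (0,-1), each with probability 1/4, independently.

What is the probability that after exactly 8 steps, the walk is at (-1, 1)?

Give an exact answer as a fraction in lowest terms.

Let h be the number of horizontal steps (so 8-h are vertical). To end at (-1,1) need (h-1)/2 right-steps and ((8-h)+1)/2 up-steps.
Sum over h with 1 ≤ h ≤ 7, h ≡ 1 (mod 2), 8-h ≡ 1 (mod 2):
h=1: C(8,1)·C(1,0)·C(7,4) = 8·1·35 = 280
h=3: C(8,3)·C(3,1)·C(5,3) = 56·3·10 = 1680
h=5: C(8,5)·C(5,2)·C(3,2) = 56·10·3 = 1680
h=7: C(8,7)·C(7,3)·C(1,1) = 8·35·1 = 280
Total favorable: 3920
Total paths: 4^8 = 65536
P = 3920/65536 = 245/4096

Answer: 245/4096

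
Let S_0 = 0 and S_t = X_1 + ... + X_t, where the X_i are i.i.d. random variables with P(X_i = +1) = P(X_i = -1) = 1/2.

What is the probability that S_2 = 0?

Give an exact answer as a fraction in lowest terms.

Answer: 1/2

Derivation:
To return to 0 after 2 steps: need exactly 1 step of +1 and 1 of -1.
Favorable paths: C(2,1) = 2
Total paths: 2^2 = 4
P = 2/4 = 1/2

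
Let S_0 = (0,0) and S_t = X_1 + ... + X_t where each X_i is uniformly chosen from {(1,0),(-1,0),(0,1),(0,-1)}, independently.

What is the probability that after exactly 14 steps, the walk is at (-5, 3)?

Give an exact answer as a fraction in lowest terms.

Answer: 273273/67108864

Derivation:
Let h be the number of horizontal steps (so 14-h are vertical). To end at (-5,3) need (h-5)/2 right-steps and ((14-h)+3)/2 up-steps.
Sum over h with 5 ≤ h ≤ 11, h ≡ 1 (mod 2), 14-h ≡ 1 (mod 2):
h=5: C(14,5)·C(5,0)·C(9,6) = 2002·1·84 = 168168
h=7: C(14,7)·C(7,1)·C(7,5) = 3432·7·21 = 504504
h=9: C(14,9)·C(9,2)·C(5,4) = 2002·36·5 = 360360
h=11: C(14,11)·C(11,3)·C(3,3) = 364·165·1 = 60060
Total favorable: 1093092
Total paths: 4^14 = 268435456
P = 1093092/268435456 = 273273/67108864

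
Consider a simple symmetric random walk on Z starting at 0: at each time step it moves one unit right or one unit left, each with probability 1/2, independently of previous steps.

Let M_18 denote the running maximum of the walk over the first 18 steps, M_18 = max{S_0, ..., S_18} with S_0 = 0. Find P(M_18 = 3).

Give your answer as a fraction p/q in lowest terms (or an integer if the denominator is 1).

Answer: 1989/16384

Derivation:
Let M_18 = max(S_0,...,S_18). Use the reflection principle: for j ≥ 1, #{paths with M_18 ≥ j} = #{S_18 ≥ j} + #{S_18 ≥ j+1}.
By reflection, #{M_18 ≥ 3} = #{S_18 ≥ 3} + #{S_18 ≥ 4} = 63004 + 63004 = 126008.
#{M_18 ≥ 4} = #{S_18 ≥ 4} + #{S_18 ≥ 5} = 63004 + 31180 = 94184.
#{M_18 = 3} = 126008 - 94184 = 31824.
P(M_18 = 3) = 31824/262144 = 1989/16384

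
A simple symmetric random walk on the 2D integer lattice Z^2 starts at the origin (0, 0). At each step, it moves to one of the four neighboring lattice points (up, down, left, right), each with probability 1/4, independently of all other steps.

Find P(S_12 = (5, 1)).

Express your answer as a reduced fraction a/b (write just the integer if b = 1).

Let h be the number of horizontal steps (so 12-h are vertical). To end at (5,1) need (h+5)/2 right-steps and ((12-h)+1)/2 up-steps.
Sum over h with 5 ≤ h ≤ 11, h ≡ 1 (mod 2), 12-h ≡ 1 (mod 2):
h=5: C(12,5)·C(5,5)·C(7,4) = 792·1·35 = 27720
h=7: C(12,7)·C(7,6)·C(5,3) = 792·7·10 = 55440
h=9: C(12,9)·C(9,7)·C(3,2) = 220·36·3 = 23760
h=11: C(12,11)·C(11,8)·C(1,1) = 12·165·1 = 1980
Total favorable: 108900
Total paths: 4^12 = 16777216
P = 108900/16777216 = 27225/4194304

Answer: 27225/4194304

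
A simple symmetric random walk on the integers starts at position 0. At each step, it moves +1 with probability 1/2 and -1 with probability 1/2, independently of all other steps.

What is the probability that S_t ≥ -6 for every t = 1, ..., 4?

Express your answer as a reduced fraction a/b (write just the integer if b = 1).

Let f(t,s) = #length-t paths at position s with S_1..S_t all ≥ -6.
f(t,s) = f(t-1,s-1) + f(t-1,s+1) for s ≥ -6; f(t,s) = 0 for s < -6.
t=0: f(0,0)=1
t=1: f(1,-1)=1 f(1,1)=1
t=2: f(2,-2)=1 f(2,0)=2 f(2,2)=1
t=3: f(3,-3)=1 f(3,-1)=3 f(3,1)=3 f(3,3)=1
t=4: f(4,-4)=1 f(4,-2)=4 f(4,0)=6 f(4,2)=4 f(4,4)=1
Σ_s f(4,s) = 16
P = 16/16 = 1

Answer: 1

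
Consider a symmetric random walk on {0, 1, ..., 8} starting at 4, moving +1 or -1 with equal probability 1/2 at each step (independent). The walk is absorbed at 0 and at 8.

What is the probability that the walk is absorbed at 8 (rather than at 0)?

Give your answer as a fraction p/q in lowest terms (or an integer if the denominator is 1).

Symmetric walk (p = 1/2): the harmonic-function argument gives P(hit 8 before 0 | start at 4) = a/N.
P = 4/8 = 1/2

Answer: 1/2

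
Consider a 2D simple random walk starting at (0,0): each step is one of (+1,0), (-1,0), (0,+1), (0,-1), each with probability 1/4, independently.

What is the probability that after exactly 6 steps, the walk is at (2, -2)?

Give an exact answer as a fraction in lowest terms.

Let h be the number of horizontal steps (so 6-h are vertical). To end at (2,-2) need (h+2)/2 right-steps and ((6-h)-2)/2 up-steps.
Sum over h with 2 ≤ h ≤ 4, h ≡ 0 (mod 2), 6-h ≡ 0 (mod 2):
h=2: C(6,2)·C(2,2)·C(4,1) = 15·1·4 = 60
h=4: C(6,4)·C(4,3)·C(2,0) = 15·4·1 = 60
Total favorable: 120
Total paths: 4^6 = 4096
P = 120/4096 = 15/512

Answer: 15/512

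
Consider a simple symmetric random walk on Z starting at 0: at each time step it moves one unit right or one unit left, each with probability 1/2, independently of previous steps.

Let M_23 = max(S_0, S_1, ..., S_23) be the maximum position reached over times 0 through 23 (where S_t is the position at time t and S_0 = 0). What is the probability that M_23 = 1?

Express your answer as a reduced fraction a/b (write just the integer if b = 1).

Let M_23 = max(S_0,...,S_23). Use the reflection principle: for j ≥ 1, #{paths with M_23 ≥ j} = #{S_23 ≥ j} + #{S_23 ≥ j+1}.
By reflection, #{M_23 ≥ 1} = #{S_23 ≥ 1} + #{S_23 ≥ 2} = 4194304 + 2842226 = 7036530.
#{M_23 ≥ 2} = #{S_23 ≥ 2} + #{S_23 ≥ 3} = 2842226 + 2842226 = 5684452.
#{M_23 = 1} = 7036530 - 5684452 = 1352078.
P(M_23 = 1) = 1352078/8388608 = 676039/4194304

Answer: 676039/4194304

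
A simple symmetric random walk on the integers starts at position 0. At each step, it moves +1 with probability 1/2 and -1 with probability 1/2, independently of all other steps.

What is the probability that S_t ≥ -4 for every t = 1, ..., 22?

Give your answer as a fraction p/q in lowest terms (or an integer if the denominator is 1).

Let f(t,s) = #length-t paths at position s with S_1..S_t all ≥ -4.
f(t,s) = f(t-1,s-1) + f(t-1,s+1) for s ≥ -4; f(t,s) = 0 for s < -4.
t=0: f(0,0)=1
t=1: f(1,-1)=1 f(1,1)=1
t=2: f(2,-2)=1 f(2,0)=2 f(2,2)=1
t=3: f(3,-3)=1 f(3,-1)=3 f(3,1)=3 f(3,3)=1
t=4: f(4,-4)=1 f(4,-2)=4 f(4,0)=6 f(4,2)=4 f(4,4)=1
t=5: f(5,-3)=5 f(5,-1)=10 f(5,1)=10 f(5,3)=5 f(5,5)=1
t=6: f(6,-4)=5 f(6,-2)=15 f(6,0)=20 f(6,2)=15 f(6,4)=6 f(6,6)=1
t=7: f(7,-3)=20 f(7,-1)=35 f(7,1)=35 f(7,3)=21 f(7,5)=7 f(7,7)=1
t=8: f(8,-4)=20 f(8,-2)=55 f(8,0)=70 f(8,2)=56 f(8,4)=28 f(8,6)=8 f(8,8)=1
t=9: f(9,-3)=75 f(9,-1)=125 f(9,1)=126 f(9,3)=84 f(9,5)=36 f(9,7)=9 f(9,9)=1
t=10: f(10,-4)=75 f(10,-2)=200 f(10,0)=251 f(10,2)=210 f(10,4)=120 f(10,6)=45 f(10,8)=10 f(10,10)=1
t=11: f(11,-3)=275 f(11,-1)=451 f(11,1)=461 f(11,3)=330 f(11,5)=165 f(11,7)=55 f(11,9)=11 f(11,11)=1
t=12: f(12,-4)=275 f(12,-2)=726 f(12,0)=912 f(12,2)=791 f(12,4)=495 f(12,6)=220 f(12,8)=66 f(12,10)=12 f(12,12)=1
t=13: f(13,-3)=1001 f(13,-1)=1638 f(13,1)=1703 f(13,3)=1286 f(13,5)=715 f(13,7)=286 f(13,9)=78 f(13,11)=13 f(13,13)=1
t=14: f(14,-4)=1001 f(14,-2)=2639 f(14,0)=3341 f(14,2)=2989 f(14,4)=2001 f(14,6)=1001 f(14,8)=364 f(14,10)=91 f(14,12)=14 f(14,14)=1
t=15: f(15,-3)=3640 f(15,-1)=5980 f(15,1)=6330 f(15,3)=4990 f(15,5)=3002 f(15,7)=1365 f(15,9)=455 f(15,11)=105 f(15,13)=15 f(15,15)=1
t=16: f(16,-4)=3640 f(16,-2)=9620 f(16,0)=12310 f(16,2)=11320 f(16,4)=7992 f(16,6)=4367 f(16,8)=1820 f(16,10)=560 f(16,12)=120 f(16,14)=16 f(16,16)=1
t=17: f(17,-3)=13260 f(17,-1)=21930 f(17,1)=23630 f(17,3)=19312 f(17,5)=12359 f(17,7)=6187 f(17,9)=2380 f(17,11)=680 f(17,13)=136 f(17,15)=17 f(17,17)=1
t=18: f(18,-4)=13260 f(18,-2)=35190 f(18,0)=45560 f(18,2)=42942 f(18,4)=31671 f(18,6)=18546 f(18,8)=8567 f(18,10)=3060 f(18,12)=816 f(18,14)=153 f(18,16)=18 f(18,18)=1
t=19: f(19,-3)=48450 f(19,-1)=80750 f(19,1)=88502 f(19,3)=74613 f(19,5)=50217 f(19,7)=27113 f(19,9)=11627 f(19,11)=3876 f(19,13)=969 f(19,15)=171 f(19,17)=19 f(19,19)=1
t=20: f(20,-4)=48450 f(20,-2)=129200 f(20,0)=169252 f(20,2)=163115 f(20,4)=124830 f(20,6)=77330 f(20,8)=38740 f(20,10)=15503 f(20,12)=4845 f(20,14)=1140 f(20,16)=190 f(20,18)=20 f(20,20)=1
t=21: f(21,-3)=177650 f(21,-1)=298452 f(21,1)=332367 f(21,3)=287945 f(21,5)=202160 f(21,7)=116070 f(21,9)=54243 f(21,11)=20348 f(21,13)=5985 f(21,15)=1330 f(21,17)=210 f(21,19)=21 f(21,21)=1
t=22: f(22,-4)=177650 f(22,-2)=476102 f(22,0)=630819 f(22,2)=620312 f(22,4)=490105 f(22,6)=318230 f(22,8)=170313 f(22,10)=74591 f(22,12)=26333 f(22,14)=7315 f(22,16)=1540 f(22,18)=231 f(22,20)=22 f(22,22)=1
Σ_s f(22,s) = 2993564
P = 2993564/4194304 = 748391/1048576

Answer: 748391/1048576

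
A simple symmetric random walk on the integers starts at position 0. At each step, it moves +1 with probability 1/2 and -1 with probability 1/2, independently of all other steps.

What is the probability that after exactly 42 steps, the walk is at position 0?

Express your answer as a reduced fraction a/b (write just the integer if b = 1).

Answer: 67282234305/549755813888

Derivation:
To return to 0 after 42 steps: need exactly 21 steps of +1 and 21 of -1.
Favorable paths: C(42,21) = 538257874440
Total paths: 2^42 = 4398046511104
P = 538257874440/4398046511104 = 67282234305/549755813888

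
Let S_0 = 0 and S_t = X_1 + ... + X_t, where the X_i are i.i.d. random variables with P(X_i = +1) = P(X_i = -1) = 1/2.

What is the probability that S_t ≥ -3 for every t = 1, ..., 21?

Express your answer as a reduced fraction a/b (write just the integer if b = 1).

Let f(t,s) = #length-t paths at position s with S_1..S_t all ≥ -3.
f(t,s) = f(t-1,s-1) + f(t-1,s+1) for s ≥ -3; f(t,s) = 0 for s < -3.
t=0: f(0,0)=1
t=1: f(1,-1)=1 f(1,1)=1
t=2: f(2,-2)=1 f(2,0)=2 f(2,2)=1
t=3: f(3,-3)=1 f(3,-1)=3 f(3,1)=3 f(3,3)=1
t=4: f(4,-2)=4 f(4,0)=6 f(4,2)=4 f(4,4)=1
t=5: f(5,-3)=4 f(5,-1)=10 f(5,1)=10 f(5,3)=5 f(5,5)=1
t=6: f(6,-2)=14 f(6,0)=20 f(6,2)=15 f(6,4)=6 f(6,6)=1
t=7: f(7,-3)=14 f(7,-1)=34 f(7,1)=35 f(7,3)=21 f(7,5)=7 f(7,7)=1
t=8: f(8,-2)=48 f(8,0)=69 f(8,2)=56 f(8,4)=28 f(8,6)=8 f(8,8)=1
t=9: f(9,-3)=48 f(9,-1)=117 f(9,1)=125 f(9,3)=84 f(9,5)=36 f(9,7)=9 f(9,9)=1
t=10: f(10,-2)=165 f(10,0)=242 f(10,2)=209 f(10,4)=120 f(10,6)=45 f(10,8)=10 f(10,10)=1
t=11: f(11,-3)=165 f(11,-1)=407 f(11,1)=451 f(11,3)=329 f(11,5)=165 f(11,7)=55 f(11,9)=11 f(11,11)=1
t=12: f(12,-2)=572 f(12,0)=858 f(12,2)=780 f(12,4)=494 f(12,6)=220 f(12,8)=66 f(12,10)=12 f(12,12)=1
t=13: f(13,-3)=572 f(13,-1)=1430 f(13,1)=1638 f(13,3)=1274 f(13,5)=714 f(13,7)=286 f(13,9)=78 f(13,11)=13 f(13,13)=1
t=14: f(14,-2)=2002 f(14,0)=3068 f(14,2)=2912 f(14,4)=1988 f(14,6)=1000 f(14,8)=364 f(14,10)=91 f(14,12)=14 f(14,14)=1
t=15: f(15,-3)=2002 f(15,-1)=5070 f(15,1)=5980 f(15,3)=4900 f(15,5)=2988 f(15,7)=1364 f(15,9)=455 f(15,11)=105 f(15,13)=15 f(15,15)=1
t=16: f(16,-2)=7072 f(16,0)=11050 f(16,2)=10880 f(16,4)=7888 f(16,6)=4352 f(16,8)=1819 f(16,10)=560 f(16,12)=120 f(16,14)=16 f(16,16)=1
t=17: f(17,-3)=7072 f(17,-1)=18122 f(17,1)=21930 f(17,3)=18768 f(17,5)=12240 f(17,7)=6171 f(17,9)=2379 f(17,11)=680 f(17,13)=136 f(17,15)=17 f(17,17)=1
t=18: f(18,-2)=25194 f(18,0)=40052 f(18,2)=40698 f(18,4)=31008 f(18,6)=18411 f(18,8)=8550 f(18,10)=3059 f(18,12)=816 f(18,14)=153 f(18,16)=18 f(18,18)=1
t=19: f(19,-3)=25194 f(19,-1)=65246 f(19,1)=80750 f(19,3)=71706 f(19,5)=49419 f(19,7)=26961 f(19,9)=11609 f(19,11)=3875 f(19,13)=969 f(19,15)=171 f(19,17)=19 f(19,19)=1
t=20: f(20,-2)=90440 f(20,0)=145996 f(20,2)=152456 f(20,4)=121125 f(20,6)=76380 f(20,8)=38570 f(20,10)=15484 f(20,12)=4844 f(20,14)=1140 f(20,16)=190 f(20,18)=20 f(20,20)=1
t=21: f(21,-3)=90440 f(21,-1)=236436 f(21,1)=298452 f(21,3)=273581 f(21,5)=197505 f(21,7)=114950 f(21,9)=54054 f(21,11)=20328 f(21,13)=5984 f(21,15)=1330 f(21,17)=210 f(21,19)=21 f(21,21)=1
Σ_s f(21,s) = 1293292
P = 1293292/2097152 = 323323/524288

Answer: 323323/524288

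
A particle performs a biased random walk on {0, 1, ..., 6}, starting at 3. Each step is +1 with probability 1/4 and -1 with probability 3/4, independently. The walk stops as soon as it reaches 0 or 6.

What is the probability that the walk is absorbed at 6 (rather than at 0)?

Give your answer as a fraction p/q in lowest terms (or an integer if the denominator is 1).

Answer: 1/28

Derivation:
Biased walk: p = 1/4, q = 3/4, r = q/p = 3
Gambler's ruin: P(hit 6 before 0 | start at 3) = (1 - r^a)/(1 - r^N)
r^3 = 27; r^6 = 729
P = (1 - 27) / (1 - 729) = -26 / -728 = 1/28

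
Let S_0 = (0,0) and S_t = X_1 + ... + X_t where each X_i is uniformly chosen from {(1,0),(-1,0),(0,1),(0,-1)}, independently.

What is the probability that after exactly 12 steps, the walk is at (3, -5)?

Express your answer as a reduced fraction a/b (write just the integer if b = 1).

Answer: 3267/1048576

Derivation:
Let h be the number of horizontal steps (so 12-h are vertical). To end at (3,-5) need (h+3)/2 right-steps and ((12-h)-5)/2 up-steps.
Sum over h with 3 ≤ h ≤ 7, h ≡ 1 (mod 2), 12-h ≡ 1 (mod 2):
h=3: C(12,3)·C(3,3)·C(9,2) = 220·1·36 = 7920
h=5: C(12,5)·C(5,4)·C(7,1) = 792·5·7 = 27720
h=7: C(12,7)·C(7,5)·C(5,0) = 792·21·1 = 16632
Total favorable: 52272
Total paths: 4^12 = 16777216
P = 52272/16777216 = 3267/1048576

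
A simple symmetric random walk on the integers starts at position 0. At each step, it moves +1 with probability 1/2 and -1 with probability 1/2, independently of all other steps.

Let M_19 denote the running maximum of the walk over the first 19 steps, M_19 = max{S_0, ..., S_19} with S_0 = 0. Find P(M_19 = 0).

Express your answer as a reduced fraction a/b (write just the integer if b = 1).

Answer: 46189/262144

Derivation:
Let M_19 = max(S_0,...,S_19). Use the reflection principle: for j ≥ 1, #{paths with M_19 ≥ j} = #{S_19 ≥ j} + #{S_19 ≥ j+1}.
P(M_19 ≥ 0) = 1 since S_0 = 0, so #{M_19 ≥ 0} = 524288.
#{M_19 ≥ 1} = #{S_19 ≥ 1} + #{S_19 ≥ 2} = 262144 + 169766 = 431910.
#{M_19 = 0} = 524288 - 431910 = 92378.
P(M_19 = 0) = 92378/524288 = 46189/262144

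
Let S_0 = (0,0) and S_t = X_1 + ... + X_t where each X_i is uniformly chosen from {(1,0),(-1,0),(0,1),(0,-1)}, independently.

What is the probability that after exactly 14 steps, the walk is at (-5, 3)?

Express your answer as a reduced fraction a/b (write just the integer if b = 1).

Let h be the number of horizontal steps (so 14-h are vertical). To end at (-5,3) need (h-5)/2 right-steps and ((14-h)+3)/2 up-steps.
Sum over h with 5 ≤ h ≤ 11, h ≡ 1 (mod 2), 14-h ≡ 1 (mod 2):
h=5: C(14,5)·C(5,0)·C(9,6) = 2002·1·84 = 168168
h=7: C(14,7)·C(7,1)·C(7,5) = 3432·7·21 = 504504
h=9: C(14,9)·C(9,2)·C(5,4) = 2002·36·5 = 360360
h=11: C(14,11)·C(11,3)·C(3,3) = 364·165·1 = 60060
Total favorable: 1093092
Total paths: 4^14 = 268435456
P = 1093092/268435456 = 273273/67108864

Answer: 273273/67108864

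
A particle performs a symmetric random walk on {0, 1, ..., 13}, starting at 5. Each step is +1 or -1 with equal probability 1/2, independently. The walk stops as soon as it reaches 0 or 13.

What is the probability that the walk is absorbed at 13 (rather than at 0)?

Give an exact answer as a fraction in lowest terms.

Symmetric walk (p = 1/2): the harmonic-function argument gives P(hit 13 before 0 | start at 5) = a/N.
P = 5/13 = 5/13

Answer: 5/13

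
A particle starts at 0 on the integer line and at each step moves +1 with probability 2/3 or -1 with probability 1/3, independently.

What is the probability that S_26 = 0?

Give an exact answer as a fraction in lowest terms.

To be at 0 after 26 steps: need exactly 13 steps of +1 and 13 of -1.
Number of such sequences: C(26,13) = 10400600
Each has probability (2/3)^13 · (1/3)^13 = 8192/2541865828329
P = 10400600 · 8192/2541865828329 = 85201715200/2541865828329

Answer: 85201715200/2541865828329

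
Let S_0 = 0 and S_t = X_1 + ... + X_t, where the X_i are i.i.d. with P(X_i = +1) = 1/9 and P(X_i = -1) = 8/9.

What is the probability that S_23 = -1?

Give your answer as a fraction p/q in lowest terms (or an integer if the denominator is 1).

Answer: 92914092666257408/8862938119652501095929

Derivation:
To reach position -1 after 23 steps: need 11 steps of +1 and 12 steps of -1.
Number of such sequences: C(23,11) = 1352078
Each has probability (1/9)^11 · (8/9)^12 = 68719476736/8862938119652501095929
P = 1352078 · 68719476736/8862938119652501095929 = 92914092666257408/8862938119652501095929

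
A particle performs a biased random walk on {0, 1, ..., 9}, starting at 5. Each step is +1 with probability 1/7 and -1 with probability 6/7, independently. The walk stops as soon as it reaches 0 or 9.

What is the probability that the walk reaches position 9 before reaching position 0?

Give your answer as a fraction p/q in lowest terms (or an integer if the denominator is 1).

Answer: 1555/2015539

Derivation:
Biased walk: p = 1/7, q = 6/7, r = q/p = 6
Gambler's ruin: P(hit 9 before 0 | start at 5) = (1 - r^a)/(1 - r^N)
r^5 = 7776; r^9 = 10077696
P = (1 - 7776) / (1 - 10077696) = -7775 / -10077695 = 1555/2015539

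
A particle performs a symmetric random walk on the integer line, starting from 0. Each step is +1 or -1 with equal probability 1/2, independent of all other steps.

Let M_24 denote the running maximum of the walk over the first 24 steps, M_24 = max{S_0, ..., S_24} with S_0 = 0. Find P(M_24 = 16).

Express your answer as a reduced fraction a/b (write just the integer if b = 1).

Answer: 5313/8388608

Derivation:
Let M_24 = max(S_0,...,S_24). Use the reflection principle: for j ≥ 1, #{paths with M_24 ≥ j} = #{S_24 ≥ j} + #{S_24 ≥ j+1}.
By reflection, #{M_24 ≥ 16} = #{S_24 ≥ 16} + #{S_24 ≥ 17} = 12951 + 2325 = 15276.
#{M_24 ≥ 17} = #{S_24 ≥ 17} + #{S_24 ≥ 18} = 2325 + 2325 = 4650.
#{M_24 = 16} = 15276 - 4650 = 10626.
P(M_24 = 16) = 10626/16777216 = 5313/8388608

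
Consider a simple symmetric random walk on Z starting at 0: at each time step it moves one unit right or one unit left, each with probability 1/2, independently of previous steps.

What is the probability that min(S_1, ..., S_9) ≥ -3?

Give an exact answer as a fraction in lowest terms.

Answer: 105/128

Derivation:
Let f(t,s) = #length-t paths at position s with S_1..S_t all ≥ -3.
f(t,s) = f(t-1,s-1) + f(t-1,s+1) for s ≥ -3; f(t,s) = 0 for s < -3.
t=0: f(0,0)=1
t=1: f(1,-1)=1 f(1,1)=1
t=2: f(2,-2)=1 f(2,0)=2 f(2,2)=1
t=3: f(3,-3)=1 f(3,-1)=3 f(3,1)=3 f(3,3)=1
t=4: f(4,-2)=4 f(4,0)=6 f(4,2)=4 f(4,4)=1
t=5: f(5,-3)=4 f(5,-1)=10 f(5,1)=10 f(5,3)=5 f(5,5)=1
t=6: f(6,-2)=14 f(6,0)=20 f(6,2)=15 f(6,4)=6 f(6,6)=1
t=7: f(7,-3)=14 f(7,-1)=34 f(7,1)=35 f(7,3)=21 f(7,5)=7 f(7,7)=1
t=8: f(8,-2)=48 f(8,0)=69 f(8,2)=56 f(8,4)=28 f(8,6)=8 f(8,8)=1
t=9: f(9,-3)=48 f(9,-1)=117 f(9,1)=125 f(9,3)=84 f(9,5)=36 f(9,7)=9 f(9,9)=1
Σ_s f(9,s) = 420
P = 420/512 = 105/128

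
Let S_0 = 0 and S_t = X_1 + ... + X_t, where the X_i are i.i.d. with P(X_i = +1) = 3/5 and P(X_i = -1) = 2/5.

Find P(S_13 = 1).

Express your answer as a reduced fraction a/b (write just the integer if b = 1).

Answer: 240185088/1220703125

Derivation:
To reach position 1 after 13 steps: need 7 steps of +1 and 6 steps of -1.
Number of such sequences: C(13,7) = 1716
Each has probability (3/5)^7 · (2/5)^6 = 139968/1220703125
P = 1716 · 139968/1220703125 = 240185088/1220703125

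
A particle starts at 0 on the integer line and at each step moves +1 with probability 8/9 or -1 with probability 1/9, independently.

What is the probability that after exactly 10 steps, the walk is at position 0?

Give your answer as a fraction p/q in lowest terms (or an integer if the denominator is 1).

Answer: 917504/387420489

Derivation:
To be at 0 after 10 steps: need exactly 5 steps of +1 and 5 of -1.
Number of such sequences: C(10,5) = 252
Each has probability (8/9)^5 · (1/9)^5 = 32768/3486784401
P = 252 · 32768/3486784401 = 917504/387420489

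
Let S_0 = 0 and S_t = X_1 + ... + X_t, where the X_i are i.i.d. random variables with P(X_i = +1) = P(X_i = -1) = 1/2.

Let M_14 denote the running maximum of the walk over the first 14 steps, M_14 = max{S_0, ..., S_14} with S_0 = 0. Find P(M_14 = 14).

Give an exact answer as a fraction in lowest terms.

Answer: 1/16384

Derivation:
Let M_14 = max(S_0,...,S_14). Use the reflection principle: for j ≥ 1, #{paths with M_14 ≥ j} = #{S_14 ≥ j} + #{S_14 ≥ j+1}.
By reflection, #{M_14 ≥ 14} = #{S_14 ≥ 14} + #{S_14 ≥ 15} = 1 + 0 = 1.
#{M_14 ≥ 15} = #{S_14 ≥ 15} + #{S_14 ≥ 16} = 0 + 0 = 0.
#{M_14 = 14} = 1 - 0 = 1.
P(M_14 = 14) = 1/16384 = 1/16384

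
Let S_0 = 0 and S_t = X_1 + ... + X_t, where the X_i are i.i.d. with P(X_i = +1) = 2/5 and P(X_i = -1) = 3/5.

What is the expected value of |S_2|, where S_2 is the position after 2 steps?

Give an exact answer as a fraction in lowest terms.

Answer: 26/25

Derivation:
S_2 takes values m ≡ 0 (mod 2) with |m| ≤ 2; P(S_2=m) = C(2,(2+m)/2) · (2/5)^((2+m)/2) · (3/5)^((2-m)/2).
Distribution: P(S=-2)=9/25, P(S=0)=12/25, P(S=2)=4/25
E[|S_2|] = Σ_m |m|·P(S_2=m) = 26/25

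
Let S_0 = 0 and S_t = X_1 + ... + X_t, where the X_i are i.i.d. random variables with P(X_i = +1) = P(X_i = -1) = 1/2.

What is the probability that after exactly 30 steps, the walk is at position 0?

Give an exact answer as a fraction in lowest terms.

To return to 0 after 30 steps: need exactly 15 steps of +1 and 15 of -1.
Favorable paths: C(30,15) = 155117520
Total paths: 2^30 = 1073741824
P = 155117520/1073741824 = 9694845/67108864

Answer: 9694845/67108864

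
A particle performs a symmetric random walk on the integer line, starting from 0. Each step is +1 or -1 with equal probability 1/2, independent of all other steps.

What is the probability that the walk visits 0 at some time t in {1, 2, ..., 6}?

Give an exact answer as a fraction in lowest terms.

Answer: 11/16

Derivation:
Count via complement. Let g(t,s) = #length-t paths at position s with S_1..S_t all ≠ 0.
g(t,s) = g(t-1,s-1) + g(t-1,s+1) for s ≠ 0; g(t,0) = 0.
t=0: g(0,0)=1
t=1: g(1,-1)=1 g(1,1)=1
t=2: g(2,-2)=1 g(2,2)=1
t=3: g(3,-3)=1 g(3,-1)=1 g(3,1)=1 g(3,3)=1
t=4: g(4,-4)=1 g(4,-2)=2 g(4,2)=2 g(4,4)=1
t=5: g(5,-5)=1 g(5,-3)=3 g(5,-1)=2 g(5,1)=2 g(5,3)=3 g(5,5)=1
t=6: g(6,-6)=1 g(6,-4)=4 g(6,-2)=5 g(6,2)=5 g(6,4)=4 g(6,6)=1
Paths never hitting 0: Σ_s g(6,s) = 20
Paths hitting 0: 2^6 - 20 = 44
P = 44/64 = 11/16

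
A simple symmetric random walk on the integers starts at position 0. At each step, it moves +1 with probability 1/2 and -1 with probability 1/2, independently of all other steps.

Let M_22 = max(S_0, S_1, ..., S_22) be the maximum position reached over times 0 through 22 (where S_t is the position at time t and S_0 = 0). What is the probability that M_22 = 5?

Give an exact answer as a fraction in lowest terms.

Answer: 159885/2097152

Derivation:
Let M_22 = max(S_0,...,S_22). Use the reflection principle: for j ≥ 1, #{paths with M_22 ≥ j} = #{S_22 ≥ j} + #{S_22 ≥ j+1}.
By reflection, #{M_22 ≥ 5} = #{S_22 ≥ 5} + #{S_22 ≥ 6} = 600370 + 600370 = 1200740.
#{M_22 ≥ 6} = #{S_22 ≥ 6} + #{S_22 ≥ 7} = 600370 + 280600 = 880970.
#{M_22 = 5} = 1200740 - 880970 = 319770.
P(M_22 = 5) = 319770/4194304 = 159885/2097152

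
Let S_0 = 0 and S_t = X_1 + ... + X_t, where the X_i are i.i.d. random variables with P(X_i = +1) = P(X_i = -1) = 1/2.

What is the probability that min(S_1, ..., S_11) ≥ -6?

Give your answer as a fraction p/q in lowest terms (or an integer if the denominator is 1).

Answer: 1969/2048

Derivation:
Let f(t,s) = #length-t paths at position s with S_1..S_t all ≥ -6.
f(t,s) = f(t-1,s-1) + f(t-1,s+1) for s ≥ -6; f(t,s) = 0 for s < -6.
t=0: f(0,0)=1
t=1: f(1,-1)=1 f(1,1)=1
t=2: f(2,-2)=1 f(2,0)=2 f(2,2)=1
t=3: f(3,-3)=1 f(3,-1)=3 f(3,1)=3 f(3,3)=1
t=4: f(4,-4)=1 f(4,-2)=4 f(4,0)=6 f(4,2)=4 f(4,4)=1
t=5: f(5,-5)=1 f(5,-3)=5 f(5,-1)=10 f(5,1)=10 f(5,3)=5 f(5,5)=1
t=6: f(6,-6)=1 f(6,-4)=6 f(6,-2)=15 f(6,0)=20 f(6,2)=15 f(6,4)=6 f(6,6)=1
t=7: f(7,-5)=7 f(7,-3)=21 f(7,-1)=35 f(7,1)=35 f(7,3)=21 f(7,5)=7 f(7,7)=1
t=8: f(8,-6)=7 f(8,-4)=28 f(8,-2)=56 f(8,0)=70 f(8,2)=56 f(8,4)=28 f(8,6)=8 f(8,8)=1
t=9: f(9,-5)=35 f(9,-3)=84 f(9,-1)=126 f(9,1)=126 f(9,3)=84 f(9,5)=36 f(9,7)=9 f(9,9)=1
t=10: f(10,-6)=35 f(10,-4)=119 f(10,-2)=210 f(10,0)=252 f(10,2)=210 f(10,4)=120 f(10,6)=45 f(10,8)=10 f(10,10)=1
t=11: f(11,-5)=154 f(11,-3)=329 f(11,-1)=462 f(11,1)=462 f(11,3)=330 f(11,5)=165 f(11,7)=55 f(11,9)=11 f(11,11)=1
Σ_s f(11,s) = 1969
P = 1969/2048 = 1969/2048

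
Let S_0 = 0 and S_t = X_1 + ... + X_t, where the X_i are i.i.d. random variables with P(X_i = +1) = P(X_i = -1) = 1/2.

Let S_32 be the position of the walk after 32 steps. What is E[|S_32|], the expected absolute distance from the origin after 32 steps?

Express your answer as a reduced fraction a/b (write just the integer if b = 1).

S_32 takes values m ≡ 0 (mod 2) with |m| ≤ 32; P(S_32=m) = C(32,(32+m)/2)/2^32.
Total paths: 2^32 = 4294967296
Distribution: P(S=-32)=1/4294967296, P(S=-30)=32/4294967296, P(S=-28)=496/4294967296, P(S=-26)=4960/4294967296, P(S=-24)=35960/4294967296, P(S=-22)=201376/4294967296, P(S=-20)=906192/4294967296, P(S=-18)=3365856/4294967296, P(S=-16)=10518300/4294967296, P(S=-14)=28048800/4294967296, P(S=-12)=64512240/4294967296, P(S=-10)=129024480/4294967296, P(S=-8)=225792840/4294967296, P(S=-6)=347373600/4294967296, P(S=-4)=471435600/4294967296, P(S=-2)=565722720/4294967296, P(S=0)=601080390/4294967296, P(S=2)=565722720/4294967296, P(S=4)=471435600/4294967296, P(S=6)=347373600/4294967296, P(S=8)=225792840/4294967296, P(S=10)=129024480/4294967296, P(S=12)=64512240/4294967296, P(S=14)=28048800/4294967296, P(S=16)=10518300/4294967296, P(S=18)=3365856/4294967296, P(S=20)=906192/4294967296, P(S=22)=201376/4294967296, P(S=24)=35960/4294967296, P(S=26)=4960/4294967296, P(S=28)=496/4294967296, P(S=30)=32/4294967296, P(S=32)=1/4294967296
E[|S_32|] = Σ_m |m|·P(S_32=m) = 19234572480/4294967296 = 300540195/67108864

Answer: 300540195/67108864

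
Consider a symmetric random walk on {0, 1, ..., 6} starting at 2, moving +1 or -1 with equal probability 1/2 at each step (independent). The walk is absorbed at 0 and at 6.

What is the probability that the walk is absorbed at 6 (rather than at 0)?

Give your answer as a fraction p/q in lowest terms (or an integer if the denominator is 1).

Symmetric walk (p = 1/2): the harmonic-function argument gives P(hit 6 before 0 | start at 2) = a/N.
P = 2/6 = 1/3

Answer: 1/3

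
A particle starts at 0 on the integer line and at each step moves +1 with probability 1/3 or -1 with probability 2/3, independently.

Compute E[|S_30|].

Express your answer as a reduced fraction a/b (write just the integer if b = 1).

S_30 takes values m ≡ 0 (mod 2) with |m| ≤ 30; P(S_30=m) = C(30,(30+m)/2) · (1/3)^((30+m)/2) · (2/3)^((30-m)/2).
Distribution: P(S=-30)=1073741824/205891132094649, P(S=-28)=5368709120/68630377364883, P(S=-26)=38923141120/68630377364883, P(S=-24)=544923975680/205891132094649, P(S=-22)=68115496960/7625597484987, P(S=-20)=177100292096/7625597484987, P(S=-18)=1106876825600/22876792454961, P(S=-16)=632501043200/7625597484987, P(S=-14)=909220249600/7625597484987, P(S=-12)=10001422745600/68630377364883, P(S=-10)=3500497960960/22876792454961, P(S=-8)=3182270873600/22876792454961, P(S=-6)=7557893324800/68630377364883, P(S=-4)=581376409600/7625597484987, P(S=-2)=352978534400/7625597484987, P(S=0)=564765655040/22876792454961, P(S=2)=88244633600/7625597484987, P(S=4)=36336025600/7625597484987, P(S=6)=118092083200/68630377364883, P(S=8)=12430745600/22876792454961, P(S=10)=3418455040/22876792454961, P(S=12)=2441753600/68630377364883, P(S=14)=55494400/7625597484987, P(S=16)=9651200/7625597484987, P(S=18)=4222400/22876792454961, P(S=20)=168896/7625597484987, P(S=22)=16240/7625597484987, P(S=24)=32480/205891132094649, P(S=26)=580/68630377364883, P(S=28)=20/68630377364883, P(S=30)=1/205891132094649
E[|S_30|] = Σ_m |m|·P(S_30=m) = 8572735215010/847288609443

Answer: 8572735215010/847288609443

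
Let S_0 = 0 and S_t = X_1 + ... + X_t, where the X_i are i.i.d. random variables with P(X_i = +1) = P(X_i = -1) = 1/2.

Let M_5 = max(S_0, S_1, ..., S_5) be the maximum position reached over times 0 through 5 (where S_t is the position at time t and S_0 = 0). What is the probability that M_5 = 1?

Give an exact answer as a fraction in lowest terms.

Let M_5 = max(S_0,...,S_5). Use the reflection principle: for j ≥ 1, #{paths with M_5 ≥ j} = #{S_5 ≥ j} + #{S_5 ≥ j+1}.
By reflection, #{M_5 ≥ 1} = #{S_5 ≥ 1} + #{S_5 ≥ 2} = 16 + 6 = 22.
#{M_5 ≥ 2} = #{S_5 ≥ 2} + #{S_5 ≥ 3} = 6 + 6 = 12.
#{M_5 = 1} = 22 - 12 = 10.
P(M_5 = 1) = 10/32 = 5/16

Answer: 5/16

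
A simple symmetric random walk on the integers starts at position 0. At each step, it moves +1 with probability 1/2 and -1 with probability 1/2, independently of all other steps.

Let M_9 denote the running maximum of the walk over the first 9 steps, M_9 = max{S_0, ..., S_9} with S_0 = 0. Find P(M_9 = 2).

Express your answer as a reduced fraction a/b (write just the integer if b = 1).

Answer: 21/128

Derivation:
Let M_9 = max(S_0,...,S_9). Use the reflection principle: for j ≥ 1, #{paths with M_9 ≥ j} = #{S_9 ≥ j} + #{S_9 ≥ j+1}.
By reflection, #{M_9 ≥ 2} = #{S_9 ≥ 2} + #{S_9 ≥ 3} = 130 + 130 = 260.
#{M_9 ≥ 3} = #{S_9 ≥ 3} + #{S_9 ≥ 4} = 130 + 46 = 176.
#{M_9 = 2} = 260 - 176 = 84.
P(M_9 = 2) = 84/512 = 21/128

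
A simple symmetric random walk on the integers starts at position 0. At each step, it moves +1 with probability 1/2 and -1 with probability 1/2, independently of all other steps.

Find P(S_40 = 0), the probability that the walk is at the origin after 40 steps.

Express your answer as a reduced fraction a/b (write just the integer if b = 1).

To return to 0 after 40 steps: need exactly 20 steps of +1 and 20 of -1.
Favorable paths: C(40,20) = 137846528820
Total paths: 2^40 = 1099511627776
P = 137846528820/1099511627776 = 34461632205/274877906944

Answer: 34461632205/274877906944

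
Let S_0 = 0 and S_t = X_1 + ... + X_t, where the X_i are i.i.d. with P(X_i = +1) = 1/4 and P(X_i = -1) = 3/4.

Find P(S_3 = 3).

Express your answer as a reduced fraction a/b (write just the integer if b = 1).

To reach position 3 after 3 steps: need 3 steps of +1 and 0 steps of -1.
Number of such sequences: C(3,3) = 1
Each has probability (1/4)^3 · (3/4)^0 = 1/64
P = 1 · 1/64 = 1/64

Answer: 1/64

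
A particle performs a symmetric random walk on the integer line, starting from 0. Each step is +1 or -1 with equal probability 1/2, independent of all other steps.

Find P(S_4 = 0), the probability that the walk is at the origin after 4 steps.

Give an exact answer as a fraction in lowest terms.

Answer: 3/8

Derivation:
To return to 0 after 4 steps: need exactly 2 steps of +1 and 2 of -1.
Favorable paths: C(4,2) = 6
Total paths: 2^4 = 16
P = 6/16 = 3/8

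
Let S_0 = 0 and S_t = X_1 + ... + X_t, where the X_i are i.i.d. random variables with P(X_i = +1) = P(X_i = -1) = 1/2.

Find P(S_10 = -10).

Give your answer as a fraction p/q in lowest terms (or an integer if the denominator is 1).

To reach position -10 after 10 steps: need 0 steps of +1 and 10 of -1.
Favorable paths: C(10,0) = 1
Total paths: 2^10 = 1024
P = 1/1024 = 1/1024

Answer: 1/1024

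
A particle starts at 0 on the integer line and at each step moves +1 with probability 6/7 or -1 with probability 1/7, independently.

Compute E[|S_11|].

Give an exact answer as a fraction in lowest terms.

S_11 takes values m ≡ 1 (mod 2) with |m| ≤ 11; P(S_11=m) = C(11,(11+m)/2) · (6/7)^((11+m)/2) · (1/7)^((11-m)/2).
Distribution: P(S=-11)=1/1977326743, P(S=-9)=66/1977326743, P(S=-7)=1980/1977326743, P(S=-5)=35640/1977326743, P(S=-3)=427680/1977326743, P(S=-1)=513216/282475249, P(S=1)=3079296/282475249, P(S=3)=92378880/1977326743, P(S=5)=277136640/1977326743, P(S=7)=554273280/1977326743, P(S=9)=665127936/1977326743, P(S=11)=362797056/1977326743
E[|S_11|] = Σ_m |m|·P(S_11=m) = 317270921/40353607

Answer: 317270921/40353607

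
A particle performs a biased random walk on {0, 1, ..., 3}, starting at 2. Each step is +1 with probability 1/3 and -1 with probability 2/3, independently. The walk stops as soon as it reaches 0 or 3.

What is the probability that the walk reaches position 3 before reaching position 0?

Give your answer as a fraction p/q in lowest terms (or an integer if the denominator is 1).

Answer: 3/7

Derivation:
Biased walk: p = 1/3, q = 2/3, r = q/p = 2
Gambler's ruin: P(hit 3 before 0 | start at 2) = (1 - r^a)/(1 - r^N)
r^2 = 4; r^3 = 8
P = (1 - 4) / (1 - 8) = -3 / -7 = 3/7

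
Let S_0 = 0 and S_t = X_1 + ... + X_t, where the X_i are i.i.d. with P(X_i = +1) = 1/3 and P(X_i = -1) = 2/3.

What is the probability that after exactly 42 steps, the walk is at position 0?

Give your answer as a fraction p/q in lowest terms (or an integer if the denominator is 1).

Answer: 376269525965864960/36472996377170786403

Derivation:
To be at 0 after 42 steps: need exactly 21 steps of +1 and 21 of -1.
Number of such sequences: C(42,21) = 538257874440
Each has probability (1/3)^21 · (2/3)^21 = 2097152/109418989131512359209
P = 538257874440 · 2097152/109418989131512359209 = 376269525965864960/36472996377170786403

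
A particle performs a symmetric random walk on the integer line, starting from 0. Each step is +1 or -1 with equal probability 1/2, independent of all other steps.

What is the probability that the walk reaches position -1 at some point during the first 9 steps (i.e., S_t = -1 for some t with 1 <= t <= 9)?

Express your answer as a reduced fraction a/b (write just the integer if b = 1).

Answer: 193/256

Derivation:
Count via complement. Let g(t,s) = #length-t paths at position s with S_1..S_t all ≠ -1.
g(t,s) = g(t-1,s-1) + g(t-1,s+1) for s ≠ -1; g(t,-1) = 0.
t=0: g(0,0)=1
t=1: g(1,1)=1
t=2: g(2,0)=1 g(2,2)=1
t=3: g(3,1)=2 g(3,3)=1
t=4: g(4,0)=2 g(4,2)=3 g(4,4)=1
t=5: g(5,1)=5 g(5,3)=4 g(5,5)=1
t=6: g(6,0)=5 g(6,2)=9 g(6,4)=5 g(6,6)=1
t=7: g(7,1)=14 g(7,3)=14 g(7,5)=6 g(7,7)=1
t=8: g(8,0)=14 g(8,2)=28 g(8,4)=20 g(8,6)=7 g(8,8)=1
t=9: g(9,1)=42 g(9,3)=48 g(9,5)=27 g(9,7)=8 g(9,9)=1
Paths never hitting -1: Σ_s g(9,s) = 126
Paths hitting -1: 2^9 - 126 = 386
P = 386/512 = 193/256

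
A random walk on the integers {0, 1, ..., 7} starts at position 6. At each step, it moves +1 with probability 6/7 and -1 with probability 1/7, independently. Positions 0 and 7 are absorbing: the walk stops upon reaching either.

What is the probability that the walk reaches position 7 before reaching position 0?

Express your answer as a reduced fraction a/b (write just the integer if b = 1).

Biased walk: p = 6/7, q = 1/7, r = q/p = 1/6
Gambler's ruin: P(hit 7 before 0 | start at 6) = (1 - r^a)/(1 - r^N)
r^6 = 1/46656; r^7 = 1/279936
P = (1 - 1/46656) / (1 - 1/279936) = 46655/46656 / 279935/279936 = 55986/55987

Answer: 55986/55987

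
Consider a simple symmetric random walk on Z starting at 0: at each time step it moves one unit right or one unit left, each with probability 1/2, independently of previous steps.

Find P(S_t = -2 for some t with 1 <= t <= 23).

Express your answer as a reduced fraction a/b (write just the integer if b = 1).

Count via complement. Let g(t,s) = #length-t paths at position s with S_1..S_t all ≠ -2.
g(t,s) = g(t-1,s-1) + g(t-1,s+1) for s ≠ -2; g(t,-2) = 0.
t=0: g(0,0)=1
t=1: g(1,-1)=1 g(1,1)=1
t=2: g(2,0)=2 g(2,2)=1
t=3: g(3,-1)=2 g(3,1)=3 g(3,3)=1
t=4: g(4,0)=5 g(4,2)=4 g(4,4)=1
t=5: g(5,-1)=5 g(5,1)=9 g(5,3)=5 g(5,5)=1
t=6: g(6,0)=14 g(6,2)=14 g(6,4)=6 g(6,6)=1
t=7: g(7,-1)=14 g(7,1)=28 g(7,3)=20 g(7,5)=7 g(7,7)=1
t=8: g(8,0)=42 g(8,2)=48 g(8,4)=27 g(8,6)=8 g(8,8)=1
t=9: g(9,-1)=42 g(9,1)=90 g(9,3)=75 g(9,5)=35 g(9,7)=9 g(9,9)=1
t=10: g(10,0)=132 g(10,2)=165 g(10,4)=110 g(10,6)=44 g(10,8)=10 g(10,10)=1
t=11: g(11,-1)=132 g(11,1)=297 g(11,3)=275 g(11,5)=154 g(11,7)=54 g(11,9)=11 g(11,11)=1
t=12: g(12,0)=429 g(12,2)=572 g(12,4)=429 g(12,6)=208 g(12,8)=65 g(12,10)=12 g(12,12)=1
t=13: g(13,-1)=429 g(13,1)=1001 g(13,3)=1001 g(13,5)=637 g(13,7)=273 g(13,9)=77 g(13,11)=13 g(13,13)=1
t=14: g(14,0)=1430 g(14,2)=2002 g(14,4)=1638 g(14,6)=910 g(14,8)=350 g(14,10)=90 g(14,12)=14 g(14,14)=1
t=15: g(15,-1)=1430 g(15,1)=3432 g(15,3)=3640 g(15,5)=2548 g(15,7)=1260 g(15,9)=440 g(15,11)=104 g(15,13)=15 g(15,15)=1
t=16: g(16,0)=4862 g(16,2)=7072 g(16,4)=6188 g(16,6)=3808 g(16,8)=1700 g(16,10)=544 g(16,12)=119 g(16,14)=16 g(16,16)=1
t=17: g(17,-1)=4862 g(17,1)=11934 g(17,3)=13260 g(17,5)=9996 g(17,7)=5508 g(17,9)=2244 g(17,11)=663 g(17,13)=135 g(17,15)=17 g(17,17)=1
t=18: g(18,0)=16796 g(18,2)=25194 g(18,4)=23256 g(18,6)=15504 g(18,8)=7752 g(18,10)=2907 g(18,12)=798 g(18,14)=152 g(18,16)=18 g(18,18)=1
t=19: g(19,-1)=16796 g(19,1)=41990 g(19,3)=48450 g(19,5)=38760 g(19,7)=23256 g(19,9)=10659 g(19,11)=3705 g(19,13)=950 g(19,15)=170 g(19,17)=19 g(19,19)=1
t=20: g(20,0)=58786 g(20,2)=90440 g(20,4)=87210 g(20,6)=62016 g(20,8)=33915 g(20,10)=14364 g(20,12)=4655 g(20,14)=1120 g(20,16)=189 g(20,18)=20 g(20,20)=1
t=21: g(21,-1)=58786 g(21,1)=149226 g(21,3)=177650 g(21,5)=149226 g(21,7)=95931 g(21,9)=48279 g(21,11)=19019 g(21,13)=5775 g(21,15)=1309 g(21,17)=209 g(21,19)=21 g(21,21)=1
t=22: g(22,0)=208012 g(22,2)=326876 g(22,4)=326876 g(22,6)=245157 g(22,8)=144210 g(22,10)=67298 g(22,12)=24794 g(22,14)=7084 g(22,16)=1518 g(22,18)=230 g(22,20)=22 g(22,22)=1
t=23: g(23,-1)=208012 g(23,1)=534888 g(23,3)=653752 g(23,5)=572033 g(23,7)=389367 g(23,9)=211508 g(23,11)=92092 g(23,13)=31878 g(23,15)=8602 g(23,17)=1748 g(23,19)=252 g(23,21)=23 g(23,23)=1
Paths never hitting -2: Σ_s g(23,s) = 2704156
Paths hitting -2: 2^23 - 2704156 = 5684452
P = 5684452/8388608 = 1421113/2097152

Answer: 1421113/2097152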